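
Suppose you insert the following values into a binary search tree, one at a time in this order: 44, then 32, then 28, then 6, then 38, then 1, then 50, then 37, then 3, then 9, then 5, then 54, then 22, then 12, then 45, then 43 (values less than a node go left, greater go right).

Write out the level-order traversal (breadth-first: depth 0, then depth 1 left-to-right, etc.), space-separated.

44 32 50 28 38 45 54 6 37 43 1 9 3 22 5 12

44: root
32: left child of 44 (depth 1)
28: left child of 32 (depth 2)
6: left child of 28 (depth 3)
38: right child of 32 (depth 2)
1: left child of 6 (depth 4)
50: right child of 44 (depth 1)
37: left child of 38 (depth 3)
3: right child of 1 (depth 5)
9: right child of 6 (depth 4)
5: right child of 3 (depth 6)
54: right child of 50 (depth 2)
22: right child of 9 (depth 5)
12: left child of 22 (depth 6)
45: left child of 50 (depth 2)
43: right child of 38 (depth 3)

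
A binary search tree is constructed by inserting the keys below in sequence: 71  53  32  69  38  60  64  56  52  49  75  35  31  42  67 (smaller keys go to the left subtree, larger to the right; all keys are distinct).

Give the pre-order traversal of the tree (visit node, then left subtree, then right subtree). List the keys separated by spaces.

Insert 71: tree is empty, so 71 becomes the root.
Insert 53: 53 < 71 → go left. Place as left child of 71.
Insert 32: 32 < 71 → go left; 32 < 53 → go left. Place as left child of 53.
Insert 69: 69 < 71 → go left; 69 > 53 → go right. Place as right child of 53.
Insert 38: 38 < 71 → go left; 38 < 53 → go left; 38 > 32 → go right. Place as right child of 32.
Insert 60: 60 < 71 → go left; 60 > 53 → go right; 60 < 69 → go left. Place as left child of 69.
Insert 64: 64 < 71 → go left; 64 > 53 → go right; 64 < 69 → go left; 64 > 60 → go right. Place as right child of 60.
Insert 56: 56 < 71 → go left; 56 > 53 → go right; 56 < 69 → go left; 56 < 60 → go left. Place as left child of 60.
Insert 52: 52 < 71 → go left; 52 < 53 → go left; 52 > 32 → go right; 52 > 38 → go right. Place as right child of 38.
Insert 49: 49 < 71 → go left; 49 < 53 → go left; 49 > 32 → go right; 49 > 38 → go right; 49 < 52 → go left. Place as left child of 52.
Insert 75: 75 > 71 → go right. Place as right child of 71.
Insert 35: 35 < 71 → go left; 35 < 53 → go left; 35 > 32 → go right; 35 < 38 → go left. Place as left child of 38.
Insert 31: 31 < 71 → go left; 31 < 53 → go left; 31 < 32 → go left. Place as left child of 32.
Insert 42: 42 < 71 → go left; 42 < 53 → go left; 42 > 32 → go right; 42 > 38 → go right; 42 < 52 → go left; 42 < 49 → go left. Place as left child of 49.
Insert 67: 67 < 71 → go left; 67 > 53 → go right; 67 < 69 → go left; 67 > 60 → go right; 67 > 64 → go right. Place as right child of 64.

71 53 32 31 38 35 52 49 42 69 60 56 64 67 75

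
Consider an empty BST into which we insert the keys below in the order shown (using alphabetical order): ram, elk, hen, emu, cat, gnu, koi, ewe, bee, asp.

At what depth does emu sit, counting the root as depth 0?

Insert ram: tree is empty, so ram becomes the root.
Insert elk: elk < ram → go left. Place as left child of ram.
Insert hen: hen < ram → go left; hen > elk → go right. Place as right child of elk.
Insert emu: emu < ram → go left; emu > elk → go right; emu < hen → go left. Place as left child of hen.
Insert cat: cat < ram → go left; cat < elk → go left. Place as left child of elk.
Insert gnu: gnu < ram → go left; gnu > elk → go right; gnu < hen → go left; gnu > emu → go right. Place as right child of emu.
Insert koi: koi < ram → go left; koi > elk → go right; koi > hen → go right. Place as right child of hen.
Insert ewe: ewe < ram → go left; ewe > elk → go right; ewe < hen → go left; ewe > emu → go right; ewe < gnu → go left. Place as left child of gnu.
Insert bee: bee < ram → go left; bee < elk → go left; bee < cat → go left. Place as left child of cat.
Insert asp: asp < ram → go left; asp < elk → go left; asp < cat → go left; asp < bee → go left. Place as left child of bee.

Path to emu: ram → elk → hen → emu, which is 3 edges.

3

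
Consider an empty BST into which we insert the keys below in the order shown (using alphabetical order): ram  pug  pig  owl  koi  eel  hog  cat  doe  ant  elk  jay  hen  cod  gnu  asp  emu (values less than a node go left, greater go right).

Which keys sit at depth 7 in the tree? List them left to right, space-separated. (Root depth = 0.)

ant doe elk jay

ram: root
pug: left child of ram (depth 1)
pig: left child of pug (depth 2)
owl: left child of pig (depth 3)
koi: left child of owl (depth 4)
eel: left child of koi (depth 5)
hog: right child of eel (depth 6)
cat: left child of eel (depth 6)
doe: right child of cat (depth 7)
ant: left child of cat (depth 7)
elk: left child of hog (depth 7)
jay: right child of hog (depth 7)
hen: right child of elk (depth 8)
cod: left child of doe (depth 8)
gnu: left child of hen (depth 9)
asp: right child of ant (depth 8)
emu: left child of gnu (depth 10)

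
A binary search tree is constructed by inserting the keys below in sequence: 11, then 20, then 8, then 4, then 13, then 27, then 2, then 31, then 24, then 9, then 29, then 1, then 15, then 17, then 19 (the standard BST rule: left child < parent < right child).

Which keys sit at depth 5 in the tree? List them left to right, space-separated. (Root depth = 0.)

Insert 11: tree is empty, so 11 becomes the root.
Insert 20: 20 > 11 → go right. Place as right child of 11.
Insert 8: 8 < 11 → go left. Place as left child of 11.
Insert 4: 4 < 11 → go left; 4 < 8 → go left. Place as left child of 8.
Insert 13: 13 > 11 → go right; 13 < 20 → go left. Place as left child of 20.
Insert 27: 27 > 11 → go right; 27 > 20 → go right. Place as right child of 20.
Insert 2: 2 < 11 → go left; 2 < 8 → go left; 2 < 4 → go left. Place as left child of 4.
Insert 31: 31 > 11 → go right; 31 > 20 → go right; 31 > 27 → go right. Place as right child of 27.
Insert 24: 24 > 11 → go right; 24 > 20 → go right; 24 < 27 → go left. Place as left child of 27.
Insert 9: 9 < 11 → go left; 9 > 8 → go right. Place as right child of 8.
Insert 29: 29 > 11 → go right; 29 > 20 → go right; 29 > 27 → go right; 29 < 31 → go left. Place as left child of 31.
Insert 1: 1 < 11 → go left; 1 < 8 → go left; 1 < 4 → go left; 1 < 2 → go left. Place as left child of 2.
Insert 15: 15 > 11 → go right; 15 < 20 → go left; 15 > 13 → go right. Place as right child of 13.
Insert 17: 17 > 11 → go right; 17 < 20 → go left; 17 > 13 → go right; 17 > 15 → go right. Place as right child of 15.
Insert 19: 19 > 11 → go right; 19 < 20 → go left; 19 > 13 → go right; 19 > 15 → go right; 19 > 17 → go right. Place as right child of 17.

19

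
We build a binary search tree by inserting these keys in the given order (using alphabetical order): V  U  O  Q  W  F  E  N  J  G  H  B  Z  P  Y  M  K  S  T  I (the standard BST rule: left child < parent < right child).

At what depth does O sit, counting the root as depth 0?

2

Insert V: tree is empty, so V becomes the root.
Insert U: U < V → go left. Place as left child of V.
Insert O: O < V → go left; O < U → go left. Place as left child of U.
Insert Q: Q < V → go left; Q < U → go left; Q > O → go right. Place as right child of O.
Insert W: W > V → go right. Place as right child of V.
Insert F: F < V → go left; F < U → go left; F < O → go left. Place as left child of O.
Insert E: E < V → go left; E < U → go left; E < O → go left; E < F → go left. Place as left child of F.
Insert N: N < V → go left; N < U → go left; N < O → go left; N > F → go right. Place as right child of F.
Insert J: J < V → go left; J < U → go left; J < O → go left; J > F → go right; J < N → go left. Place as left child of N.
Insert G: G < V → go left; G < U → go left; G < O → go left; G > F → go right; G < N → go left; G < J → go left. Place as left child of J.
Insert H: H < V → go left; H < U → go left; H < O → go left; H > F → go right; H < N → go left; H < J → go left; H > G → go right. Place as right child of G.
Insert B: B < V → go left; B < U → go left; B < O → go left; B < F → go left; B < E → go left. Place as left child of E.
Insert Z: Z > V → go right; Z > W → go right. Place as right child of W.
Insert P: P < V → go left; P < U → go left; P > O → go right; P < Q → go left. Place as left child of Q.
Insert Y: Y > V → go right; Y > W → go right; Y < Z → go left. Place as left child of Z.
Insert M: M < V → go left; M < U → go left; M < O → go left; M > F → go right; M < N → go left; M > J → go right. Place as right child of J.
Insert K: K < V → go left; K < U → go left; K < O → go left; K > F → go right; K < N → go left; K > J → go right; K < M → go left. Place as left child of M.
Insert S: S < V → go left; S < U → go left; S > O → go right; S > Q → go right. Place as right child of Q.
Insert T: T < V → go left; T < U → go left; T > O → go right; T > Q → go right; T > S → go right. Place as right child of S.
Insert I: I < V → go left; I < U → go left; I < O → go left; I > F → go right; I < N → go left; I < J → go left; I > G → go right; I > H → go right. Place as right child of H.

Path to O: V → U → O, which is 2 edges.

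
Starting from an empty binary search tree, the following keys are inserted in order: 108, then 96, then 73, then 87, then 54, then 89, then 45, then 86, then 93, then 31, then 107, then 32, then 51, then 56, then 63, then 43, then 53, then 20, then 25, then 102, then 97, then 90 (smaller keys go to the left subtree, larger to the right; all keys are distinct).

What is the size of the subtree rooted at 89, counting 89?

Insert 108: tree is empty, so 108 becomes the root.
Insert 96: 96 < 108 → go left. Place as left child of 108.
Insert 73: 73 < 108 → go left; 73 < 96 → go left. Place as left child of 96.
Insert 87: 87 < 108 → go left; 87 < 96 → go left; 87 > 73 → go right. Place as right child of 73.
Insert 54: 54 < 108 → go left; 54 < 96 → go left; 54 < 73 → go left. Place as left child of 73.
Insert 89: 89 < 108 → go left; 89 < 96 → go left; 89 > 73 → go right; 89 > 87 → go right. Place as right child of 87.
Insert 45: 45 < 108 → go left; 45 < 96 → go left; 45 < 73 → go left; 45 < 54 → go left. Place as left child of 54.
Insert 86: 86 < 108 → go left; 86 < 96 → go left; 86 > 73 → go right; 86 < 87 → go left. Place as left child of 87.
Insert 93: 93 < 108 → go left; 93 < 96 → go left; 93 > 73 → go right; 93 > 87 → go right; 93 > 89 → go right. Place as right child of 89.
Insert 31: 31 < 108 → go left; 31 < 96 → go left; 31 < 73 → go left; 31 < 54 → go left; 31 < 45 → go left. Place as left child of 45.
Insert 107: 107 < 108 → go left; 107 > 96 → go right. Place as right child of 96.
Insert 32: 32 < 108 → go left; 32 < 96 → go left; 32 < 73 → go left; 32 < 54 → go left; 32 < 45 → go left; 32 > 31 → go right. Place as right child of 31.
Insert 51: 51 < 108 → go left; 51 < 96 → go left; 51 < 73 → go left; 51 < 54 → go left; 51 > 45 → go right. Place as right child of 45.
Insert 56: 56 < 108 → go left; 56 < 96 → go left; 56 < 73 → go left; 56 > 54 → go right. Place as right child of 54.
Insert 63: 63 < 108 → go left; 63 < 96 → go left; 63 < 73 → go left; 63 > 54 → go right; 63 > 56 → go right. Place as right child of 56.
Insert 43: 43 < 108 → go left; 43 < 96 → go left; 43 < 73 → go left; 43 < 54 → go left; 43 < 45 → go left; 43 > 31 → go right; 43 > 32 → go right. Place as right child of 32.
Insert 53: 53 < 108 → go left; 53 < 96 → go left; 53 < 73 → go left; 53 < 54 → go left; 53 > 45 → go right; 53 > 51 → go right. Place as right child of 51.
Insert 20: 20 < 108 → go left; 20 < 96 → go left; 20 < 73 → go left; 20 < 54 → go left; 20 < 45 → go left; 20 < 31 → go left. Place as left child of 31.
Insert 25: 25 < 108 → go left; 25 < 96 → go left; 25 < 73 → go left; 25 < 54 → go left; 25 < 45 → go left; 25 < 31 → go left; 25 > 20 → go right. Place as right child of 20.
Insert 102: 102 < 108 → go left; 102 > 96 → go right; 102 < 107 → go left. Place as left child of 107.
Insert 97: 97 < 108 → go left; 97 > 96 → go right; 97 < 107 → go left; 97 < 102 → go left. Place as left child of 102.
Insert 90: 90 < 108 → go left; 90 < 96 → go left; 90 > 73 → go right; 90 > 87 → go right; 90 > 89 → go right; 90 < 93 → go left. Place as left child of 93.

Subtree rooted at 89 contains: 89, 93, 90 — 3 nodes.

3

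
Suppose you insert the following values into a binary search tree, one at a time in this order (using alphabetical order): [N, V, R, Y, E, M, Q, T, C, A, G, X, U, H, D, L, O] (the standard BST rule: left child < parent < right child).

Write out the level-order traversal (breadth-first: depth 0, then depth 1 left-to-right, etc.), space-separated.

N: root
V: right child of N (depth 1)
R: left child of V (depth 2)
Y: right child of V (depth 2)
E: left child of N (depth 1)
M: right child of E (depth 2)
Q: left child of R (depth 3)
T: right child of R (depth 3)
C: left child of E (depth 2)
A: left child of C (depth 3)
G: left child of M (depth 3)
X: left child of Y (depth 3)
U: right child of T (depth 4)
H: right child of G (depth 4)
D: right child of C (depth 3)
L: right child of H (depth 5)
O: left child of Q (depth 4)

N E V C M R Y A D G Q T X H O U L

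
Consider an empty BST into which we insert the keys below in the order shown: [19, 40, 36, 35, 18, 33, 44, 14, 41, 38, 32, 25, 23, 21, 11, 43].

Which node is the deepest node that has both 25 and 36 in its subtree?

Resulting structure (node: left, right):
  19: L=18, R=40
  40: L=36, R=44
  36: L=35, R=38
  35: L=33, R=–
  18: L=14, R=–
  33: L=32, R=–
  44: L=41, R=–
  14: L=11, R=–
  41: L=–, R=43
  38: L=–, R=–
  32: L=25, R=–
  25: L=23, R=–
  23: L=21, R=–
  21: L=–, R=–
  11: L=–, R=–
  43: L=–, R=–

Path to 25: 19 → 40 → 36 → 35 → 33 → 32 → 25
Path to 36: 19 → 40 → 36
36 lies on both paths and is an ancestor of the other node.

36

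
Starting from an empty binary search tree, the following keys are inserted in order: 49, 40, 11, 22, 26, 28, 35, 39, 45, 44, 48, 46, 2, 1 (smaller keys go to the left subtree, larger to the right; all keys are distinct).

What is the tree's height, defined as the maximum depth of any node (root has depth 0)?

Insert 49: tree is empty, so 49 becomes the root.
Insert 40: 40 < 49 → go left. Place as left child of 49.
Insert 11: 11 < 49 → go left; 11 < 40 → go left. Place as left child of 40.
Insert 22: 22 < 49 → go left; 22 < 40 → go left; 22 > 11 → go right. Place as right child of 11.
Insert 26: 26 < 49 → go left; 26 < 40 → go left; 26 > 11 → go right; 26 > 22 → go right. Place as right child of 22.
Insert 28: 28 < 49 → go left; 28 < 40 → go left; 28 > 11 → go right; 28 > 22 → go right; 28 > 26 → go right. Place as right child of 26.
Insert 35: 35 < 49 → go left; 35 < 40 → go left; 35 > 11 → go right; 35 > 22 → go right; 35 > 26 → go right; 35 > 28 → go right. Place as right child of 28.
Insert 39: 39 < 49 → go left; 39 < 40 → go left; 39 > 11 → go right; 39 > 22 → go right; 39 > 26 → go right; 39 > 28 → go right; 39 > 35 → go right. Place as right child of 35.
Insert 45: 45 < 49 → go left; 45 > 40 → go right. Place as right child of 40.
Insert 44: 44 < 49 → go left; 44 > 40 → go right; 44 < 45 → go left. Place as left child of 45.
Insert 48: 48 < 49 → go left; 48 > 40 → go right; 48 > 45 → go right. Place as right child of 45.
Insert 46: 46 < 49 → go left; 46 > 40 → go right; 46 > 45 → go right; 46 < 48 → go left. Place as left child of 48.
Insert 2: 2 < 49 → go left; 2 < 40 → go left; 2 < 11 → go left. Place as left child of 11.
Insert 1: 1 < 49 → go left; 1 < 40 → go left; 1 < 11 → go left; 1 < 2 → go left. Place as left child of 2.

The deepest node is 39 at depth 7.

7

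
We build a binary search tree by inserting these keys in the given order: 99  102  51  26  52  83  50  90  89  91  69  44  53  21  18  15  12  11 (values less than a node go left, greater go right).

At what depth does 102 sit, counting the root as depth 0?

1

99: root
102: right child of 99 (depth 1)
51: left child of 99 (depth 1)
26: left child of 51 (depth 2)
52: right child of 51 (depth 2)
83: right child of 52 (depth 3)
50: right child of 26 (depth 3)
90: right child of 83 (depth 4)
89: left child of 90 (depth 5)
91: right child of 90 (depth 5)
69: left child of 83 (depth 4)
44: left child of 50 (depth 4)
53: left child of 69 (depth 5)
21: left child of 26 (depth 3)
18: left child of 21 (depth 4)
15: left child of 18 (depth 5)
12: left child of 15 (depth 6)
11: left child of 12 (depth 7)

Path to 102: 99 → 102, which is 1 edge.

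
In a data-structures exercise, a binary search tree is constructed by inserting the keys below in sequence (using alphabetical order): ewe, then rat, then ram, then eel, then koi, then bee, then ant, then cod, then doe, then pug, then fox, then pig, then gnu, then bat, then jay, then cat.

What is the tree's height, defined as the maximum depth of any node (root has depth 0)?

ewe: root
rat: right child of ewe (depth 1)
ram: left child of rat (depth 2)
eel: left child of ewe (depth 1)
koi: left child of ram (depth 3)
bee: left child of eel (depth 2)
ant: left child of bee (depth 3)
cod: right child of bee (depth 3)
doe: right child of cod (depth 4)
pug: right child of koi (depth 4)
fox: left child of koi (depth 4)
pig: left child of pug (depth 5)
gnu: right child of fox (depth 5)
bat: right child of ant (depth 4)
jay: right child of gnu (depth 6)
cat: left child of cod (depth 4)

The deepest node is jay at depth 6.

6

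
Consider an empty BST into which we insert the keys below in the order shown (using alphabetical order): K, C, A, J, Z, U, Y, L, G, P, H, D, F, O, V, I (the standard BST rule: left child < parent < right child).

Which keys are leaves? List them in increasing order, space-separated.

Insert K: tree is empty, so K becomes the root.
Insert C: C < K → go left. Place as left child of K.
Insert A: A < K → go left; A < C → go left. Place as left child of C.
Insert J: J < K → go left; J > C → go right. Place as right child of C.
Insert Z: Z > K → go right. Place as right child of K.
Insert U: U > K → go right; U < Z → go left. Place as left child of Z.
Insert Y: Y > K → go right; Y < Z → go left; Y > U → go right. Place as right child of U.
Insert L: L > K → go right; L < Z → go left; L < U → go left. Place as left child of U.
Insert G: G < K → go left; G > C → go right; G < J → go left. Place as left child of J.
Insert P: P > K → go right; P < Z → go left; P < U → go left; P > L → go right. Place as right child of L.
Insert H: H < K → go left; H > C → go right; H < J → go left; H > G → go right. Place as right child of G.
Insert D: D < K → go left; D > C → go right; D < J → go left; D < G → go left. Place as left child of G.
Insert F: F < K → go left; F > C → go right; F < J → go left; F < G → go left; F > D → go right. Place as right child of D.
Insert O: O > K → go right; O < Z → go left; O < U → go left; O > L → go right; O < P → go left. Place as left child of P.
Insert V: V > K → go right; V < Z → go left; V > U → go right; V < Y → go left. Place as left child of Y.
Insert I: I < K → go left; I > C → go right; I < J → go left; I > G → go right; I > H → go right. Place as right child of H.

A F I O V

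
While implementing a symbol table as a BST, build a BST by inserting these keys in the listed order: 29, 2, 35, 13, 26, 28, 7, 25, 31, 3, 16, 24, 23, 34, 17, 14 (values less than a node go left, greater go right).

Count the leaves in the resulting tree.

29: root
2: left child of 29 (depth 1)
35: right child of 29 (depth 1)
13: right child of 2 (depth 2)
26: right child of 13 (depth 3)
28: right child of 26 (depth 4)
7: left child of 13 (depth 3)
25: left child of 26 (depth 4)
31: left child of 35 (depth 2)
3: left child of 7 (depth 4)
16: left child of 25 (depth 5)
24: right child of 16 (depth 6)
23: left child of 24 (depth 7)
34: right child of 31 (depth 3)
17: left child of 23 (depth 8)
14: left child of 16 (depth 6)

Leaves: 3, 14, 17, 28, 34 — 5 in total.

5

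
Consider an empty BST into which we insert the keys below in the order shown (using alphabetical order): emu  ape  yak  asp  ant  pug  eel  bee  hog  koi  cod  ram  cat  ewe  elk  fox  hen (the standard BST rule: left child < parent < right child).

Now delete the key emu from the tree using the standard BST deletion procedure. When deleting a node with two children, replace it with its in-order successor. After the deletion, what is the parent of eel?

Insert emu: tree is empty, so emu becomes the root.
Insert ape: ape < emu → go left. Place as left child of emu.
Insert yak: yak > emu → go right. Place as right child of emu.
Insert asp: asp < emu → go left; asp > ape → go right. Place as right child of ape.
Insert ant: ant < emu → go left; ant < ape → go left. Place as left child of ape.
Insert pug: pug > emu → go right; pug < yak → go left. Place as left child of yak.
Insert eel: eel < emu → go left; eel > ape → go right; eel > asp → go right. Place as right child of asp.
Insert bee: bee < emu → go left; bee > ape → go right; bee > asp → go right; bee < eel → go left. Place as left child of eel.
Insert hog: hog > emu → go right; hog < yak → go left; hog < pug → go left. Place as left child of pug.
Insert koi: koi > emu → go right; koi < yak → go left; koi < pug → go left; koi > hog → go right. Place as right child of hog.
Insert cod: cod < emu → go left; cod > ape → go right; cod > asp → go right; cod < eel → go left; cod > bee → go right. Place as right child of bee.
Insert ram: ram > emu → go right; ram < yak → go left; ram > pug → go right. Place as right child of pug.
Insert cat: cat < emu → go left; cat > ape → go right; cat > asp → go right; cat < eel → go left; cat > bee → go right; cat < cod → go left. Place as left child of cod.
Insert ewe: ewe > emu → go right; ewe < yak → go left; ewe < pug → go left; ewe < hog → go left. Place as left child of hog.
Insert elk: elk < emu → go left; elk > ape → go right; elk > asp → go right; elk > eel → go right. Place as right child of eel.
Insert fox: fox > emu → go right; fox < yak → go left; fox < pug → go left; fox < hog → go left; fox > ewe → go right. Place as right child of ewe.
Insert hen: hen > emu → go right; hen < yak → go left; hen < pug → go left; hen < hog → go left; hen > ewe → go right; hen > fox → go right. Place as right child of fox.

Delete emu (two children — replace with in-order successor).
After deletion, eel's parent is asp.

asp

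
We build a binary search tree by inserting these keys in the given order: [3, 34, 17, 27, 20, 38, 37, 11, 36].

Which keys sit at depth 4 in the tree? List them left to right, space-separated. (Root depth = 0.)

20 36

3: root
34: right child of 3 (depth 1)
17: left child of 34 (depth 2)
27: right child of 17 (depth 3)
20: left child of 27 (depth 4)
38: right child of 34 (depth 2)
37: left child of 38 (depth 3)
11: left child of 17 (depth 3)
36: left child of 37 (depth 4)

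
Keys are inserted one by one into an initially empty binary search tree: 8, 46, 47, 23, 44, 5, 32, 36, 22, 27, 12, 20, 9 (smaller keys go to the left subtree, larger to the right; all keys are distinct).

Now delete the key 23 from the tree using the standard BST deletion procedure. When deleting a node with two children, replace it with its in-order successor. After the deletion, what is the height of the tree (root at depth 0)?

8: root
46: right child of 8 (depth 1)
47: right child of 46 (depth 2)
23: left child of 46 (depth 2)
44: right child of 23 (depth 3)
5: left child of 8 (depth 1)
32: left child of 44 (depth 4)
36: right child of 32 (depth 5)
22: left child of 23 (depth 3)
27: left child of 32 (depth 5)
12: left child of 22 (depth 4)
20: right child of 12 (depth 5)
9: left child of 12 (depth 5)

Delete 23 (two children — replace with in-order successor).
After deletion, deepest node is 36 at depth 5.

5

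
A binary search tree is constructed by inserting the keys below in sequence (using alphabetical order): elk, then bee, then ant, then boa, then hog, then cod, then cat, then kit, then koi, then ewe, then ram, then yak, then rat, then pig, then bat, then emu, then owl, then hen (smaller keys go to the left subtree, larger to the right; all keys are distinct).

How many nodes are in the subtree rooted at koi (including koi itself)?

Resulting structure (node: left, right):
  elk: L=bee, R=hog
  bee: L=ant, R=boa
  ant: L=–, R=bat
  boa: L=–, R=cod
  hog: L=ewe, R=kit
  cod: L=cat, R=–
  cat: L=–, R=–
  kit: L=–, R=koi
  koi: L=–, R=ram
  ewe: L=emu, R=hen
  ram: L=pig, R=yak
  yak: L=rat, R=–
  rat: L=–, R=–
  pig: L=owl, R=–
  bat: L=–, R=–
  emu: L=–, R=–
  owl: L=–, R=–
  hen: L=–, R=–

Subtree rooted at koi contains: koi, ram, pig, owl, yak, rat — 6 nodes.

6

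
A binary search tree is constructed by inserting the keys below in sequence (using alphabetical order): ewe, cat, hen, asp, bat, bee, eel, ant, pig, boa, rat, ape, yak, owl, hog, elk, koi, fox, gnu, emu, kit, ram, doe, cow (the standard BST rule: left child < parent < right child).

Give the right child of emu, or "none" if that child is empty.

ewe: root
cat: left child of ewe (depth 1)
hen: right child of ewe (depth 1)
asp: left child of cat (depth 2)
bat: right child of asp (depth 3)
bee: right child of bat (depth 4)
eel: right child of cat (depth 2)
ant: left child of asp (depth 3)
pig: right child of hen (depth 2)
boa: right child of bee (depth 5)
rat: right child of pig (depth 3)
ape: right child of ant (depth 4)
yak: right child of rat (depth 4)
owl: left child of pig (depth 3)
hog: left child of owl (depth 4)
elk: right child of eel (depth 3)
koi: right child of hog (depth 5)
fox: left child of hen (depth 2)
gnu: right child of fox (depth 3)
emu: right child of elk (depth 4)
kit: left child of koi (depth 6)
ram: left child of rat (depth 4)
doe: left child of eel (depth 3)
cow: left child of doe (depth 4)

none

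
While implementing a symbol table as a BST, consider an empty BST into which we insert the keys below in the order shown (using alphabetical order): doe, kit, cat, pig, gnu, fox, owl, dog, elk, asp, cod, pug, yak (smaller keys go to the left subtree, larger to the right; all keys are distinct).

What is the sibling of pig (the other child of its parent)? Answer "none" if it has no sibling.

gnu

Insert doe: tree is empty, so doe becomes the root.
Insert kit: kit > doe → go right. Place as right child of doe.
Insert cat: cat < doe → go left. Place as left child of doe.
Insert pig: pig > doe → go right; pig > kit → go right. Place as right child of kit.
Insert gnu: gnu > doe → go right; gnu < kit → go left. Place as left child of kit.
Insert fox: fox > doe → go right; fox < kit → go left; fox < gnu → go left. Place as left child of gnu.
Insert owl: owl > doe → go right; owl > kit → go right; owl < pig → go left. Place as left child of pig.
Insert dog: dog > doe → go right; dog < kit → go left; dog < gnu → go left; dog < fox → go left. Place as left child of fox.
Insert elk: elk > doe → go right; elk < kit → go left; elk < gnu → go left; elk < fox → go left; elk > dog → go right. Place as right child of dog.
Insert asp: asp < doe → go left; asp < cat → go left. Place as left child of cat.
Insert cod: cod < doe → go left; cod > cat → go right. Place as right child of cat.
Insert pug: pug > doe → go right; pug > kit → go right; pug > pig → go right. Place as right child of pig.
Insert yak: yak > doe → go right; yak > kit → go right; yak > pig → go right; yak > pug → go right. Place as right child of pug.

pig's parent is kit; the other child of kit is gnu.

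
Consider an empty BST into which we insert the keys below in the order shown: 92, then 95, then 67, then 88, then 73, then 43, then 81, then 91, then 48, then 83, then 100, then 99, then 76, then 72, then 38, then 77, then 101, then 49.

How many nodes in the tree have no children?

Insert 92: tree is empty, so 92 becomes the root.
Insert 95: 95 > 92 → go right. Place as right child of 92.
Insert 67: 67 < 92 → go left. Place as left child of 92.
Insert 88: 88 < 92 → go left; 88 > 67 → go right. Place as right child of 67.
Insert 73: 73 < 92 → go left; 73 > 67 → go right; 73 < 88 → go left. Place as left child of 88.
Insert 43: 43 < 92 → go left; 43 < 67 → go left. Place as left child of 67.
Insert 81: 81 < 92 → go left; 81 > 67 → go right; 81 < 88 → go left; 81 > 73 → go right. Place as right child of 73.
Insert 91: 91 < 92 → go left; 91 > 67 → go right; 91 > 88 → go right. Place as right child of 88.
Insert 48: 48 < 92 → go left; 48 < 67 → go left; 48 > 43 → go right. Place as right child of 43.
Insert 83: 83 < 92 → go left; 83 > 67 → go right; 83 < 88 → go left; 83 > 73 → go right; 83 > 81 → go right. Place as right child of 81.
Insert 100: 100 > 92 → go right; 100 > 95 → go right. Place as right child of 95.
Insert 99: 99 > 92 → go right; 99 > 95 → go right; 99 < 100 → go left. Place as left child of 100.
Insert 76: 76 < 92 → go left; 76 > 67 → go right; 76 < 88 → go left; 76 > 73 → go right; 76 < 81 → go left. Place as left child of 81.
Insert 72: 72 < 92 → go left; 72 > 67 → go right; 72 < 88 → go left; 72 < 73 → go left. Place as left child of 73.
Insert 38: 38 < 92 → go left; 38 < 67 → go left; 38 < 43 → go left. Place as left child of 43.
Insert 77: 77 < 92 → go left; 77 > 67 → go right; 77 < 88 → go left; 77 > 73 → go right; 77 < 81 → go left; 77 > 76 → go right. Place as right child of 76.
Insert 101: 101 > 92 → go right; 101 > 95 → go right; 101 > 100 → go right. Place as right child of 100.
Insert 49: 49 < 92 → go left; 49 < 67 → go left; 49 > 43 → go right; 49 > 48 → go right. Place as right child of 48.

Leaves: 38, 49, 72, 77, 83, 91, 99, 101 — 8 in total.

8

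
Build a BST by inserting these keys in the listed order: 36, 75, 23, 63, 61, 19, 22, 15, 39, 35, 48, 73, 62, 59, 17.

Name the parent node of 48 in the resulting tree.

Insert 36: tree is empty, so 36 becomes the root.
Insert 75: 75 > 36 → go right. Place as right child of 36.
Insert 23: 23 < 36 → go left. Place as left child of 36.
Insert 63: 63 > 36 → go right; 63 < 75 → go left. Place as left child of 75.
Insert 61: 61 > 36 → go right; 61 < 75 → go left; 61 < 63 → go left. Place as left child of 63.
Insert 19: 19 < 36 → go left; 19 < 23 → go left. Place as left child of 23.
Insert 22: 22 < 36 → go left; 22 < 23 → go left; 22 > 19 → go right. Place as right child of 19.
Insert 15: 15 < 36 → go left; 15 < 23 → go left; 15 < 19 → go left. Place as left child of 19.
Insert 39: 39 > 36 → go right; 39 < 75 → go left; 39 < 63 → go left; 39 < 61 → go left. Place as left child of 61.
Insert 35: 35 < 36 → go left; 35 > 23 → go right. Place as right child of 23.
Insert 48: 48 > 36 → go right; 48 < 75 → go left; 48 < 63 → go left; 48 < 61 → go left; 48 > 39 → go right. Place as right child of 39.
Insert 73: 73 > 36 → go right; 73 < 75 → go left; 73 > 63 → go right. Place as right child of 63.
Insert 62: 62 > 36 → go right; 62 < 75 → go left; 62 < 63 → go left; 62 > 61 → go right. Place as right child of 61.
Insert 59: 59 > 36 → go right; 59 < 75 → go left; 59 < 63 → go left; 59 < 61 → go left; 59 > 39 → go right; 59 > 48 → go right. Place as right child of 48.
Insert 17: 17 < 36 → go left; 17 < 23 → go left; 17 < 19 → go left; 17 > 15 → go right. Place as right child of 15.

39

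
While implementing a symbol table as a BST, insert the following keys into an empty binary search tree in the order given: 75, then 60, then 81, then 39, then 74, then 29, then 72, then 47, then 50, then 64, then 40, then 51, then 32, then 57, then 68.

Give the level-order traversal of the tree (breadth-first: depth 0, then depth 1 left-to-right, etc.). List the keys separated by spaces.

75 60 81 39 74 29 47 72 32 40 50 64 51 68 57

Resulting structure (node: left, right):
  75: L=60, R=81
  60: L=39, R=74
  81: L=–, R=–
  39: L=29, R=47
  74: L=72, R=–
  29: L=–, R=32
  72: L=64, R=–
  47: L=40, R=50
  50: L=–, R=51
  64: L=–, R=68
  40: L=–, R=–
  51: L=–, R=57
  32: L=–, R=–
  57: L=–, R=–
  68: L=–, R=–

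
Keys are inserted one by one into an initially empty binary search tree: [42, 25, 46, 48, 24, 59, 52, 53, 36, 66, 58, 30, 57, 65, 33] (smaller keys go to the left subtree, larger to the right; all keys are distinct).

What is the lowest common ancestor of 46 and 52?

42: root
25: left child of 42 (depth 1)
46: right child of 42 (depth 1)
48: right child of 46 (depth 2)
24: left child of 25 (depth 2)
59: right child of 48 (depth 3)
52: left child of 59 (depth 4)
53: right child of 52 (depth 5)
36: right child of 25 (depth 2)
66: right child of 59 (depth 4)
58: right child of 53 (depth 6)
30: left child of 36 (depth 3)
57: left child of 58 (depth 7)
65: left child of 66 (depth 5)
33: right child of 30 (depth 4)

Path to 46: 42 → 46
Path to 52: 42 → 46 → 48 → 59 → 52
46 lies on both paths and is an ancestor of the other node.

46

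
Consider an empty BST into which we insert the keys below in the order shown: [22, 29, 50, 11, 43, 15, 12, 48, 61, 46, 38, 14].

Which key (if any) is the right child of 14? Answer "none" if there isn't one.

none

22: root
29: right child of 22 (depth 1)
50: right child of 29 (depth 2)
11: left child of 22 (depth 1)
43: left child of 50 (depth 3)
15: right child of 11 (depth 2)
12: left child of 15 (depth 3)
48: right child of 43 (depth 4)
61: right child of 50 (depth 3)
46: left child of 48 (depth 5)
38: left child of 43 (depth 4)
14: right child of 12 (depth 4)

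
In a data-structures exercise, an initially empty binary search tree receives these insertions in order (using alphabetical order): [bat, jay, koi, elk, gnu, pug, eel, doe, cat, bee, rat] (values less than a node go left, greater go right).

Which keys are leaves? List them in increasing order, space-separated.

bee gnu rat

Resulting structure (node: left, right):
  bat: L=–, R=jay
  jay: L=elk, R=koi
  koi: L=–, R=pug
  elk: L=eel, R=gnu
  gnu: L=–, R=–
  pug: L=–, R=rat
  eel: L=doe, R=–
  doe: L=cat, R=–
  cat: L=bee, R=–
  bee: L=–, R=–
  rat: L=–, R=–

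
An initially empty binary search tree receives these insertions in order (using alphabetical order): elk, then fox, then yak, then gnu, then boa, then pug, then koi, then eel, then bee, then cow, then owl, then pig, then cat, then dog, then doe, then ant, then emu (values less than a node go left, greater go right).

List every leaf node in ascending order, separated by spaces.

ant cat doe emu pig

Insert elk: tree is empty, so elk becomes the root.
Insert fox: fox > elk → go right. Place as right child of elk.
Insert yak: yak > elk → go right; yak > fox → go right. Place as right child of fox.
Insert gnu: gnu > elk → go right; gnu > fox → go right; gnu < yak → go left. Place as left child of yak.
Insert boa: boa < elk → go left. Place as left child of elk.
Insert pug: pug > elk → go right; pug > fox → go right; pug < yak → go left; pug > gnu → go right. Place as right child of gnu.
Insert koi: koi > elk → go right; koi > fox → go right; koi < yak → go left; koi > gnu → go right; koi < pug → go left. Place as left child of pug.
Insert eel: eel < elk → go left; eel > boa → go right. Place as right child of boa.
Insert bee: bee < elk → go left; bee < boa → go left. Place as left child of boa.
Insert cow: cow < elk → go left; cow > boa → go right; cow < eel → go left. Place as left child of eel.
Insert owl: owl > elk → go right; owl > fox → go right; owl < yak → go left; owl > gnu → go right; owl < pug → go left; owl > koi → go right. Place as right child of koi.
Insert pig: pig > elk → go right; pig > fox → go right; pig < yak → go left; pig > gnu → go right; pig < pug → go left; pig > koi → go right; pig > owl → go right. Place as right child of owl.
Insert cat: cat < elk → go left; cat > boa → go right; cat < eel → go left; cat < cow → go left. Place as left child of cow.
Insert dog: dog < elk → go left; dog > boa → go right; dog < eel → go left; dog > cow → go right. Place as right child of cow.
Insert doe: doe < elk → go left; doe > boa → go right; doe < eel → go left; doe > cow → go right; doe < dog → go left. Place as left child of dog.
Insert ant: ant < elk → go left; ant < boa → go left; ant < bee → go left. Place as left child of bee.
Insert emu: emu > elk → go right; emu < fox → go left. Place as left child of fox.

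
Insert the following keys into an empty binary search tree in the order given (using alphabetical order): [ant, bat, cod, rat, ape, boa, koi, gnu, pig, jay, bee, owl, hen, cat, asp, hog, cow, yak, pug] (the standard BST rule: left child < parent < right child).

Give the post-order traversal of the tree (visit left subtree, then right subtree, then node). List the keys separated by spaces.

asp ape bee cat boa cow hog hen jay gnu owl pug pig koi yak rat cod bat ant

Resulting structure (node: left, right):
  ant: L=–, R=bat
  bat: L=ape, R=cod
  cod: L=boa, R=rat
  rat: L=koi, R=yak
  ape: L=–, R=asp
  boa: L=bee, R=cat
  koi: L=gnu, R=pig
  gnu: L=cow, R=jay
  pig: L=owl, R=pug
  jay: L=hen, R=–
  bee: L=–, R=–
  owl: L=–, R=–
  hen: L=–, R=hog
  cat: L=–, R=–
  asp: L=–, R=–
  hog: L=–, R=–
  cow: L=–, R=–
  yak: L=–, R=–
  pug: L=–, R=–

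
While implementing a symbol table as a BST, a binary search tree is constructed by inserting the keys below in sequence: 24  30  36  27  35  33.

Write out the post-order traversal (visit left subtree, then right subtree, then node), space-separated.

Insert 24: tree is empty, so 24 becomes the root.
Insert 30: 30 > 24 → go right. Place as right child of 24.
Insert 36: 36 > 24 → go right; 36 > 30 → go right. Place as right child of 30.
Insert 27: 27 > 24 → go right; 27 < 30 → go left. Place as left child of 30.
Insert 35: 35 > 24 → go right; 35 > 30 → go right; 35 < 36 → go left. Place as left child of 36.
Insert 33: 33 > 24 → go right; 33 > 30 → go right; 33 < 36 → go left; 33 < 35 → go left. Place as left child of 35.

27 33 35 36 30 24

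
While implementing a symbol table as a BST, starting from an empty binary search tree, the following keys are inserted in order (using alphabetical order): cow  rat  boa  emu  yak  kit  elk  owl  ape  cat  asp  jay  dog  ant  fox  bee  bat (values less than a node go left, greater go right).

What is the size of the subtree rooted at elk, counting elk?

cow: root
rat: right child of cow (depth 1)
boa: left child of cow (depth 1)
emu: left child of rat (depth 2)
yak: right child of rat (depth 2)
kit: right child of emu (depth 3)
elk: left child of emu (depth 3)
owl: right child of kit (depth 4)
ape: left child of boa (depth 2)
cat: right child of boa (depth 2)
asp: right child of ape (depth 3)
jay: left child of kit (depth 4)
dog: left child of elk (depth 4)
ant: left child of ape (depth 3)
fox: left child of jay (depth 5)
bee: right child of asp (depth 4)
bat: left child of bee (depth 5)

Subtree rooted at elk contains: elk, dog — 2 nodes.

2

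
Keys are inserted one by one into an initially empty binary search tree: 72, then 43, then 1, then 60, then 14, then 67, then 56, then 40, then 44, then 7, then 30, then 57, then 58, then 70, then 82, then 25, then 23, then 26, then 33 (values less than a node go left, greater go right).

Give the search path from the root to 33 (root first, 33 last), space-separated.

72: root
43: left child of 72 (depth 1)
1: left child of 43 (depth 2)
60: right child of 43 (depth 2)
14: right child of 1 (depth 3)
67: right child of 60 (depth 3)
56: left child of 60 (depth 3)
40: right child of 14 (depth 4)
44: left child of 56 (depth 4)
7: left child of 14 (depth 4)
30: left child of 40 (depth 5)
57: right child of 56 (depth 4)
58: right child of 57 (depth 5)
70: right child of 67 (depth 4)
82: right child of 72 (depth 1)
25: left child of 30 (depth 6)
23: left child of 25 (depth 7)
26: right child of 25 (depth 7)
33: right child of 30 (depth 6)

72 43 1 14 40 30 33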